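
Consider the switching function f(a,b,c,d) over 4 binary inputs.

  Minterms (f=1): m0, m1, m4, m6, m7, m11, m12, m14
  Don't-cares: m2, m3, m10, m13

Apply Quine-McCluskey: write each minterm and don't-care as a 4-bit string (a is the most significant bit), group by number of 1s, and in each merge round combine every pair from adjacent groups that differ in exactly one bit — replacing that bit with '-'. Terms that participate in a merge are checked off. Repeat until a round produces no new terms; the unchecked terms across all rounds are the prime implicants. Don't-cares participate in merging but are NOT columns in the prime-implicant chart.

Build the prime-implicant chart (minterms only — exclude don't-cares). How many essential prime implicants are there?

3

Round 0: 0000✓ 0001✓ 0010✓ 0011✓ 0100✓ 0110✓ 0111✓ 1010✓ 1011✓ 1100✓ 1101✓ 1110✓
Round 1: -010✓ -011✓ -100✓ -110✓ 0-00✓ 0-10✓ 0-11✓ 00-0✓ 00-1✓ 000-✓ 001-✓ 01-0✓ 011-✓ 1-10✓ 101-✓ 11-0✓ 110-
Round 2: --10 -01- -1-0 0--0 0-1- 00--
PIs = {--10, -01-, -1-0, 0--0, 0-1-, 00--, 110-}
Coverage chart:
  m0: 0--0,00--
  m1: 00-- ←essential
  m4: -1-0,0--0
  m6: --10,-1-0,0--0,0-1-
  m7: 0-1- ←essential
  m11: -01- ←essential
  m12: -1-0,110-
  m14: --10,-1-0
Essential: -01-, 0-1-, 00--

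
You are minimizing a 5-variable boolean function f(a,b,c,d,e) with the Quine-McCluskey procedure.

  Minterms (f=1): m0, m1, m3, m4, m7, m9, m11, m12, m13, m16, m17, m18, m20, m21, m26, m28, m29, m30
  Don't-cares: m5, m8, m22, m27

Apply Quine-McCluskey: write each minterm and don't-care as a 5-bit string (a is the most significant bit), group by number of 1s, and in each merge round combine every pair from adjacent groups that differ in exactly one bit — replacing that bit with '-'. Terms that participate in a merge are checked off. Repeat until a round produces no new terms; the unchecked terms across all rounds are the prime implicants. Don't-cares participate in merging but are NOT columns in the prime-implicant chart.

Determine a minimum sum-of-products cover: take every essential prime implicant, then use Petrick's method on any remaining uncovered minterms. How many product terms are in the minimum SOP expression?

5

[col 0] 00000*, 00001*, 00011*, 00100*, 00101*, 00111*, 01000*, 01001*, 01011*, 01100*, 01101*, 10000*, 10001*, 10010*, 10100*, 10101*, 10110*, 11010*, 11011*, 11100*, 11101*, 11110*
[col 1] -0000*, -0001*, -0100*, -0101*, -1011, -1100*, -1101*, 0-000*, 0-001*, 0-011*, 0-100*, 0-101*, 00-00*, 00-01*, 00-11*, 000-1*, 0000-*, 001-1*, 0010-*, 01-00*, 01-01*, 010-1*, 0100-*, 0110-*, 1-010*, 1-100*, 1-101*, 1-110*, 10-00*, 10-01*, 10-10*, 100-0*, 1000-*, 101-0*, 1010-*, 11-10*, 1101-, 111-0*, 1110-*
[col 2] --100*, --101*, -0-00*, -0-01*, -000-*, -010-*, -110-*, 0--00*, 0--01*, 0-0-1, 0-00-*, 0-10-*, 00--1, 00-0-*, 01-0-*, 1--10, 1-1-0, 1-10-*, 10--0, 10-0-*
[col 3] --10-, -0-0-, 0--0-
Prime implicants: --10-, -0-0-, -1011, 0--0-, 0-0-1, 00--1, 1--10, 1-1-0, 10--0, 1101-
PI chart (minterm → PIs covering it):
  0 | -0-0-,0--0-
  1 | -0-0-,0--0-,0-0-1,00--1
  3 | 0-0-1,00--1
  4 | --10-,-0-0-,0--0-
  7 | 00--1  (sole → essential)
  9 | 0--0-,0-0-1
  11 | -1011,0-0-1
  12 | --10-,0--0-
  13 | --10-,0--0-
  16 | -0-0-,10--0
  17 | -0-0-  (sole → essential)
  18 | 1--10,10--0
  20 | --10-,-0-0-,1-1-0,10--0
  21 | --10-,-0-0-
  26 | 1--10,1101-
  28 | --10-,1-1-0
  29 | --10-  (sole → essential)
  30 | 1--10,1-1-0
Essential prime implicants: --10-, -0-0-, 00--1
Petrick residual → 0-0-1, 1--10
Minimum SOP uses 5 PIs: cd' + b'd' + a'c'e + a'b'e + ade'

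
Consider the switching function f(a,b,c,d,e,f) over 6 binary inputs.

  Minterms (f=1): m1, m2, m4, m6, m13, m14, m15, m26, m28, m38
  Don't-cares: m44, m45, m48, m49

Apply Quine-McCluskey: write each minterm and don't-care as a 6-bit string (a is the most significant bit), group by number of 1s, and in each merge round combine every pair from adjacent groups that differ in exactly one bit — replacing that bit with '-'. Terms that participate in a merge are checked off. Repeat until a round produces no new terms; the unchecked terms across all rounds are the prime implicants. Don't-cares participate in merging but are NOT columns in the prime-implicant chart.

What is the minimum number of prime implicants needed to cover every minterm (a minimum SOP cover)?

Round 0: 000001 000010✓ 000100✓ 000110✓ 001101✓ 001110✓ 001111✓ 011010 011100 100110✓ 101100✓ 101101✓ 110000✓ 110001✓
Round 1: -00110 -01101 00-110 000-10 0001-0 0011-1 00111- 10110- 11000-
PIs = {-00110, -01101, 00-110, 000-10, 000001, 0001-0, 0011-1, 00111-, 011010, 011100, 10110-, 11000-}
Coverage chart:
  m1: 000001 ←essential
  m2: 000-10 ←essential
  m4: 0001-0 ←essential
  m6: -00110,00-110,000-10,0001-0
  m13: -01101,0011-1
  m14: 00-110,00111-
  m15: 0011-1,00111-
  m26: 011010 ←essential
  m28: 011100 ←essential
  m38: -00110 ←essential
Essential: -00110, 000-10, 000001, 0001-0, 011010, 011100
Petrick residual → -01101, 00111-
Min cover (8 terms): b'c'def' + b'cde'f + a'b'c'ef' + a'b'c'd'e'f + a'b'c'df' + a'b'cde + a'bcd'ef' + a'bcde'f'

8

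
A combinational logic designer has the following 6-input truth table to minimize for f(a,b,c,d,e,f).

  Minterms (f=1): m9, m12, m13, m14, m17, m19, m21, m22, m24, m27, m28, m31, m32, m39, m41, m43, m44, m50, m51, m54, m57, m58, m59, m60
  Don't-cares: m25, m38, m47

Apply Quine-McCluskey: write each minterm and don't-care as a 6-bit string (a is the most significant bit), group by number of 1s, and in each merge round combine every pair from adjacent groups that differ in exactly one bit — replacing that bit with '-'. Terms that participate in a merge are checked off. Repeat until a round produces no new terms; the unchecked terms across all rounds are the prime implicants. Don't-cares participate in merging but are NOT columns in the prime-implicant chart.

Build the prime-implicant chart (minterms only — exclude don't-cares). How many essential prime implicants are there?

[col 0] 001001*, 001100*, 001101*, 001110*, 010001*, 010011*, 010101*, 010110*, 011000*, 011001*, 011011*, 011100*, 011111*, 100000, 100110*, 100111*, 101001*, 101011*, 101100*, 101111*, 110010*, 110011*, 110110*, 111001*, 111010*, 111011*, 111100*
[col 1] -01001*, -01100*, -10011*, -10110, -11001*, -11011*, -11100*, 0-1001*, 0-1100*, 001-01, 0011-0, 00110-, 01-001*, 01-011*, 010-01, 0100-1*, 011-00, 011-11, 0110-1*, 01100-, 1-0110, 1-1001*, 1-1011*, 1-1100*, 10-111, 10011-, 101-11, 1010-1*, 11-010*, 11-011*, 110-10, 11001-*, 1110-1*, 11101-*
[col 2] --1001, --1100, -1-011, -110-1, 01-0-1, 1-10-1, 11-01-
Prime implicants: --1001, --1100, -1-011, -10110, -110-1, 001-01, 0011-0, 00110-, 01-0-1, 010-01, 011-00, 011-11, 01100-, 1-0110, 1-10-1, 10-111, 100000, 10011-, 101-11, 11-01-, 110-10
PI chart (minterm → PIs covering it):
  9 | --1001,001-01
  12 | --1100,0011-0,00110-
  13 | 001-01,00110-
  14 | 0011-0  (sole → essential)
  17 | 01-0-1,010-01
  19 | -1-011,01-0-1
  21 | 010-01  (sole → essential)
  22 | -10110  (sole → essential)
  24 | 011-00,01100-
  27 | -1-011,-110-1,01-0-1,011-11
  28 | --1100,011-00
  31 | 011-11  (sole → essential)
  32 | 100000  (sole → essential)
  39 | 10-111,10011-
  41 | --1001,1-10-1
  43 | 1-10-1,101-11
  44 | --1100  (sole → essential)
  50 | 11-01-,110-10
  51 | -1-011,11-01-
  54 | -10110,1-0110,110-10
  57 | --1001,-110-1,1-10-1
  58 | 11-01-  (sole → essential)
  59 | -1-011,-110-1,1-10-1,11-01-
  60 | --1100  (sole → essential)
Essential prime implicants: --1100, -10110, 0011-0, 010-01, 011-11, 100000, 11-01-

7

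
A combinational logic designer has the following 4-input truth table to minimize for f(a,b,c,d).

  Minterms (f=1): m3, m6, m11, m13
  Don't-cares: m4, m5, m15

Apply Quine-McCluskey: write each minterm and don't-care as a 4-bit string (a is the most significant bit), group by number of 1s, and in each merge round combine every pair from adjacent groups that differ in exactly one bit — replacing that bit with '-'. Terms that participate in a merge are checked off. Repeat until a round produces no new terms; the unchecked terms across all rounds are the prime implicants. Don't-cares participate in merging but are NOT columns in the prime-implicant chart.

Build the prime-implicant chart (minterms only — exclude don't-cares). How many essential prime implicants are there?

[col 0] 0011*, 0100*, 0101*, 0110*, 1011*, 1101*, 1111*
[col 1] -011, -101, 01-0, 010-, 1-11, 11-1
Prime implicants: -011, -101, 01-0, 010-, 1-11, 11-1
PI chart (minterm → PIs covering it):
  3 | -011  (sole → essential)
  6 | 01-0  (sole → essential)
  11 | -011,1-11
  13 | -101,11-1
Essential prime implicants: -011, 01-0

2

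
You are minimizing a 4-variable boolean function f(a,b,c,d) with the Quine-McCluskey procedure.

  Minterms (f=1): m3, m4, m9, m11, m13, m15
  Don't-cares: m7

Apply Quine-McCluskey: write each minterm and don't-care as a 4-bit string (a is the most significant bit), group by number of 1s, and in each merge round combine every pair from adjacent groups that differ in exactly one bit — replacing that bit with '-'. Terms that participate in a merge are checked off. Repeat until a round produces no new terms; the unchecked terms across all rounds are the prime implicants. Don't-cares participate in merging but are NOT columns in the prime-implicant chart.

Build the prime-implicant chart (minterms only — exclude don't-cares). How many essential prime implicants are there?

[col 0] 0011*, 0100, 0111*, 1001*, 1011*, 1101*, 1111*
[col 1] -011*, -111*, 0-11*, 1-01*, 1-11*, 10-1*, 11-1*
[col 2] --11, 1--1
Prime implicants: --11, 0100, 1--1
PI chart (minterm → PIs covering it):
  3 | --11  (sole → essential)
  4 | 0100  (sole → essential)
  9 | 1--1  (sole → essential)
  11 | --11,1--1
  13 | 1--1  (sole → essential)
  15 | --11,1--1
Essential prime implicants: --11, 0100, 1--1

3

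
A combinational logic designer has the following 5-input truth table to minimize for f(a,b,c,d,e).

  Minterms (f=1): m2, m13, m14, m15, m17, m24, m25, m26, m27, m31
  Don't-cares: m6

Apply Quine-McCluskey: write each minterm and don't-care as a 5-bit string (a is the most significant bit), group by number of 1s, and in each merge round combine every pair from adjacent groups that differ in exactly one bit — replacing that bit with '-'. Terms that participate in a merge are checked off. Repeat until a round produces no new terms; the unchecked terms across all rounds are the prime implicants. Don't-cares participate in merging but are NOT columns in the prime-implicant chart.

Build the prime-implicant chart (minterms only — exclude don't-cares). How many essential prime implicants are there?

size-2^0 implicants → 00010(✓)  00110(✓)  01101(✓)  01110(✓)  01111(✓)  10001(✓)  11000(✓)  11001(✓)  11010(✓)  11011(✓)  11111(✓)
size-2^1 implicants → -1111  0-110  00-10  011-1  0111-  1-001  11-11  110-0(✓)  110-1(✓)  1100-(✓)  1101-(✓)
size-2^2 implicants → 110--
Unchecked terms (primes): -1111, 0-110, 00-10, 011-1, 0111-, 1-001, 11-11, 110--
Minterm coverage:
  m2 ⊆ 00-10 [E]
  m13 ⊆ 011-1 [E]
  m14 ⊆ 0-110,0111-
  m15 ⊆ -1111,011-1,0111-
  m17 ⊆ 1-001 [E]
  m24 ⊆ 110-- [E]
  m25 ⊆ 1-001,110--
  m26 ⊆ 110-- [E]
  m27 ⊆ 11-11,110--
  m31 ⊆ -1111,11-11
E = {00-10, 011-1, 1-001, 110--}

4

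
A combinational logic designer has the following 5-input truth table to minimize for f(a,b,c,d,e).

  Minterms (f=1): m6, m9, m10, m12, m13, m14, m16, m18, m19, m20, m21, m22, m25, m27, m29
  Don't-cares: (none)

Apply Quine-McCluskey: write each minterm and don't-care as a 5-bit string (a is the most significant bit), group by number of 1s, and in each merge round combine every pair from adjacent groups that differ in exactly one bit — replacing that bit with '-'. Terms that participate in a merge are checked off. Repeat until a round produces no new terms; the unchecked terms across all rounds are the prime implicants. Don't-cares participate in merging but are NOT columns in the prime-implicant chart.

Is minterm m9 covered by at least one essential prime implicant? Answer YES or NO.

Round 0: 00110✓ 01001✓ 01010✓ 01100✓ 01101✓ 01110✓ 10000✓ 10010✓ 10011✓ 10100✓ 10101✓ 10110✓ 11001✓ 11011✓ 11101✓
Round 1: -0110 -1001✓ -1101✓ 0-110 01-01✓ 01-10 011-0 0110- 1-011 1-101 10-00✓ 10-10✓ 100-0✓ 1001- 101-0✓ 1010- 11-01✓ 110-1
Round 2: -1-01 10--0
PIs = {-0110, -1-01, 0-110, 01-10, 011-0, 0110-, 1-011, 1-101, 10--0, 1001-, 1010-, 110-1}
Coverage chart:
  m6: -0110,0-110
  m9: -1-01 ←essential
  m10: 01-10 ←essential
  m12: 011-0,0110-
  m13: -1-01,0110-
  m14: 0-110,01-10,011-0
  m16: 10--0 ←essential
  m18: 10--0,1001-
  m19: 1-011,1001-
  m20: 10--0,1010-
  m21: 1-101,1010-
  m22: -0110,10--0
  m25: -1-01,110-1
  m27: 1-011,110-1
  m29: -1-01,1-101
Essential: -1-01, 01-10, 10--0

YES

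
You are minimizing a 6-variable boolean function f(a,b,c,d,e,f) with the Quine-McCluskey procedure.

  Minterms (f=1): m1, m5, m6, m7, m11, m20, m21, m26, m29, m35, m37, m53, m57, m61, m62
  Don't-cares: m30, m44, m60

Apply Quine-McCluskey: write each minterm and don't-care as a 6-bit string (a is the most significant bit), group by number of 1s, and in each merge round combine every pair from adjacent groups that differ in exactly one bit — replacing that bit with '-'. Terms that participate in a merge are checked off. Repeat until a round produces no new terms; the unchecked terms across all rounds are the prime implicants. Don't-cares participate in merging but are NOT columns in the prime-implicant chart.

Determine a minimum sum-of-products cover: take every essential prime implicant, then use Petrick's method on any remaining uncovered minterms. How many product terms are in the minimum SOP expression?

10

size-2^0 implicants → 000001(✓)  000101(✓)  000110(✓)  000111(✓)  001011  010100(✓)  010101(✓)  011010(✓)  011101(✓)  011110(✓)  100011  100101(✓)  101100(✓)  110101(✓)  111001(✓)  111100(✓)  111101(✓)  111110(✓)
size-2^1 implicants → -00101(✓)  -10101(✓)  -11101(✓)  -11110  0-0101(✓)  000-01  0001-1  00011-  01-101(✓)  01010-  011-10  1-0101(✓)  1-1100  11-101(✓)  111-01  1111-0  11110-
size-2^2 implicants → --0101  -1-101
Unchecked terms (primes): --0101, -1-101, -11110, 000-01, 0001-1, 00011-, 001011, 01010-, 011-10, 1-1100, 100011, 111-01, 1111-0, 11110-
Minterm coverage:
  m1 ⊆ 000-01 [E]
  m5 ⊆ --0101,000-01,0001-1
  m6 ⊆ 00011- [E]
  m7 ⊆ 0001-1,00011-
  m11 ⊆ 001011 [E]
  m20 ⊆ 01010- [E]
  m21 ⊆ --0101,-1-101,01010-
  m26 ⊆ 011-10 [E]
  m29 ⊆ -1-101 [E]
  m35 ⊆ 100011 [E]
  m37 ⊆ --0101 [E]
  m53 ⊆ --0101,-1-101
  m57 ⊆ 111-01 [E]
  m61 ⊆ -1-101,111-01,11110-
  m62 ⊆ -11110,1111-0
E = {--0101, -1-101, 000-01, 00011-, 001011, 01010-, 011-10, 100011, 111-01}
Petrick residual → -11110
Cover = c'de'f + bde'f + bcdef' + a'b'c'e'f + a'b'c'de + a'b'cd'ef + a'bc'de' + a'bcef' + ab'c'd'ef + abce'f  |cover|=10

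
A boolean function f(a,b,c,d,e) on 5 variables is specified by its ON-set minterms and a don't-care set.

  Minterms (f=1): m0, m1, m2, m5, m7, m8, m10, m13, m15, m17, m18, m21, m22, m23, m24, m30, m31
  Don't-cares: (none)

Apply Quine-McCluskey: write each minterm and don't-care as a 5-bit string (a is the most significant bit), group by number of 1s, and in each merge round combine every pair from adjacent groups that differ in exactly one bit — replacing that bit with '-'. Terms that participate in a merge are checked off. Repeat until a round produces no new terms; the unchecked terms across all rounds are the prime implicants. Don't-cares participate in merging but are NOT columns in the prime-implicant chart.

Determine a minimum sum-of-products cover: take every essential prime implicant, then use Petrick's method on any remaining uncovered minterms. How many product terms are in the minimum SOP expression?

[col 0] 00000*, 00001*, 00010*, 00101*, 00111*, 01000*, 01010*, 01101*, 01111*, 10001*, 10010*, 10101*, 10110*, 10111*, 11000*, 11110*, 11111*
[col 1] -0001*, -0010, -0101*, -0111*, -1000, -1111*, 0-000*, 0-010*, 0-101*, 0-111*, 00-01*, 000-0*, 0000-, 001-1*, 010-0*, 011-1*, 1-110*, 1-111*, 10-01*, 10-10, 101-1*, 1011-*, 1111-*
[col 2] --111, -0-01, -01-1, 0-0-0, 0-1-1, 1-11-
Prime implicants: --111, -0-01, -0010, -01-1, -1000, 0-0-0, 0-1-1, 0000-, 1-11-, 10-10
PI chart (minterm → PIs covering it):
  0 | 0-0-0,0000-
  1 | -0-01,0000-
  2 | -0010,0-0-0
  5 | -0-01,-01-1,0-1-1
  7 | --111,-01-1,0-1-1
  8 | -1000,0-0-0
  10 | 0-0-0  (sole → essential)
  13 | 0-1-1  (sole → essential)
  15 | --111,0-1-1
  17 | -0-01  (sole → essential)
  18 | -0010,10-10
  21 | -0-01,-01-1
  22 | 1-11-,10-10
  23 | --111,-01-1,1-11-
  24 | -1000  (sole → essential)
  30 | 1-11-  (sole → essential)
  31 | --111,1-11-
Essential prime implicants: -0-01, -1000, 0-0-0, 0-1-1, 1-11-
Petrick residual → -0010
Minimum SOP uses 6 PIs: b'd'e + b'c'de' + bc'd'e' + a'c'e' + a'ce + acd

6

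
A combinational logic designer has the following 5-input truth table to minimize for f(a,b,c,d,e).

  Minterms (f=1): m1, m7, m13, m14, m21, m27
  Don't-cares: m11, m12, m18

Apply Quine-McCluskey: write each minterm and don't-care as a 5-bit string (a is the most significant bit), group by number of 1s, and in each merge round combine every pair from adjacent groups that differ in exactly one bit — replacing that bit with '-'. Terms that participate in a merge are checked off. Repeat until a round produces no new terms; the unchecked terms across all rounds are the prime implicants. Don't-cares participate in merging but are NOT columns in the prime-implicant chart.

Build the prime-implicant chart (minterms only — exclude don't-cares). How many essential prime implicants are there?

size-2^0 implicants → 00001  00111  01011(✓)  01100(✓)  01101(✓)  01110(✓)  10010  10101  11011(✓)
size-2^1 implicants → -1011  011-0  0110-
Unchecked terms (primes): -1011, 00001, 00111, 011-0, 0110-, 10010, 10101
Minterm coverage:
  m1 ⊆ 00001 [E]
  m7 ⊆ 00111 [E]
  m13 ⊆ 0110- [E]
  m14 ⊆ 011-0 [E]
  m21 ⊆ 10101 [E]
  m27 ⊆ -1011 [E]
E = {-1011, 00001, 00111, 011-0, 0110-, 10101}

6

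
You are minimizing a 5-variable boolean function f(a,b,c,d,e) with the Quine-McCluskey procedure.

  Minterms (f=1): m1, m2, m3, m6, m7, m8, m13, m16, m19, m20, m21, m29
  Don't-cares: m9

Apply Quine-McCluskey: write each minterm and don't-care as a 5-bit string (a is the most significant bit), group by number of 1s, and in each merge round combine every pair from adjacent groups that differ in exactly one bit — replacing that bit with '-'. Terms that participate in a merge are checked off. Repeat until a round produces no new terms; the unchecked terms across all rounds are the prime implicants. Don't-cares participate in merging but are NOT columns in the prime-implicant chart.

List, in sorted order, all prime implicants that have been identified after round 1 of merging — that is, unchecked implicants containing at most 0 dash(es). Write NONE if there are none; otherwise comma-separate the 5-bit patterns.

Round 0: 00001✓ 00010✓ 00011✓ 00110✓ 00111✓ 01000✓ 01001✓ 01101✓ 10000✓ 10011✓ 10100✓ 10101✓ 11101✓
Round 1: -0011 -1101 0-001 00-10✓ 00-11✓ 000-1 0001-✓ 0011-✓ 01-01 0100- 1-101 10-00 1010-
Round 2: 00-1-
PIs = {-0011, -1101, 0-001, 00-1-, 000-1, 01-01, 0100-, 1-101, 10-00, 1010-}

NONE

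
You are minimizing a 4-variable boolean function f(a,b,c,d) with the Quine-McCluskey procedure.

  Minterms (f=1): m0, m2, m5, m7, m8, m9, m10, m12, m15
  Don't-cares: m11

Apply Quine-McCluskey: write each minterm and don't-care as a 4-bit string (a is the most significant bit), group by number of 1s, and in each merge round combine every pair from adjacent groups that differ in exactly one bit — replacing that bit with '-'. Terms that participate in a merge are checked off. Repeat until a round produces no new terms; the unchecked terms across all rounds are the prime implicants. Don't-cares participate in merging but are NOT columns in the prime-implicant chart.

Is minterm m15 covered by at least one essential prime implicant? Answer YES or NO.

Round 0: 0000✓ 0010✓ 0101✓ 0111✓ 1000✓ 1001✓ 1010✓ 1011✓ 1100✓ 1111✓
Round 1: -000✓ -010✓ -111 00-0✓ 01-1 1-00 1-11 10-0✓ 10-1✓ 100-✓ 101-✓
Round 2: -0-0 10--
PIs = {-0-0, -111, 01-1, 1-00, 1-11, 10--}
Coverage chart:
  m0: -0-0 ←essential
  m2: -0-0 ←essential
  m5: 01-1 ←essential
  m7: -111,01-1
  m8: -0-0,1-00,10--
  m9: 10-- ←essential
  m10: -0-0,10--
  m12: 1-00 ←essential
  m15: -111,1-11
Essential: -0-0, 01-1, 1-00, 10--

NO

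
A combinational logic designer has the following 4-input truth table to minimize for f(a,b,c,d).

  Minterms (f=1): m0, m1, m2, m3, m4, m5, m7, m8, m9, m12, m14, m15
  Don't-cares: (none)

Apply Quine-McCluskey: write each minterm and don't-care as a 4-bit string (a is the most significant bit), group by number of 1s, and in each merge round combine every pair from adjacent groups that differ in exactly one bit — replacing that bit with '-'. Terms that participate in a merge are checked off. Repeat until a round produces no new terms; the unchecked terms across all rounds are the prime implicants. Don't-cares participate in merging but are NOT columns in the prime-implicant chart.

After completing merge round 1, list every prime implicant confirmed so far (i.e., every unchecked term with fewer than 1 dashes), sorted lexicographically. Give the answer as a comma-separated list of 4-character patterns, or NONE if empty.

size-2^0 implicants → 0000(✓)  0001(✓)  0010(✓)  0011(✓)  0100(✓)  0101(✓)  0111(✓)  1000(✓)  1001(✓)  1100(✓)  1110(✓)  1111(✓)
size-2^1 implicants → -000(✓)  -001(✓)  -100(✓)  -111  0-00(✓)  0-01(✓)  0-11(✓)  00-0(✓)  00-1(✓)  000-(✓)  001-(✓)  01-1(✓)  010-(✓)  1-00(✓)  100-(✓)  11-0  111-
size-2^2 implicants → --00  -00-  0--1  0-0-  00--
Unchecked terms (primes): --00, -00-, -111, 0--1, 0-0-, 00--, 11-0, 111-

NONE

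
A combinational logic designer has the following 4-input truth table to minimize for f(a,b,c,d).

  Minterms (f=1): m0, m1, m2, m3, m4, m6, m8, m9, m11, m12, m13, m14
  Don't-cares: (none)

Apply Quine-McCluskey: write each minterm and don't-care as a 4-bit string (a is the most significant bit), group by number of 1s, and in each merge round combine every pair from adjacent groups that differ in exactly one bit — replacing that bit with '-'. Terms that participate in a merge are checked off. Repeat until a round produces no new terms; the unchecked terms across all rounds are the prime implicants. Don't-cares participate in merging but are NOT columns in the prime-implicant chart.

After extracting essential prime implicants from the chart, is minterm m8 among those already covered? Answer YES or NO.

YES

Round 0: 0000✓ 0001✓ 0010✓ 0011✓ 0100✓ 0110✓ 1000✓ 1001✓ 1011✓ 1100✓ 1101✓ 1110✓
Round 1: -000✓ -001✓ -011✓ -100✓ -110✓ 0-00✓ 0-10✓ 00-0✓ 00-1✓ 000-✓ 001-✓ 01-0✓ 1-00✓ 1-01✓ 10-1✓ 100-✓ 11-0✓ 110-✓
Round 2: --00 -0-1 -00- -1-0 0--0 00-- 1-0-
PIs = {--00, -0-1, -00-, -1-0, 0--0, 00--, 1-0-}
Coverage chart:
  m0: --00,-00-,0--0,00--
  m1: -0-1,-00-,00--
  m2: 0--0,00--
  m3: -0-1,00--
  m4: --00,-1-0,0--0
  m6: -1-0,0--0
  m8: --00,-00-,1-0-
  m9: -0-1,-00-,1-0-
  m11: -0-1 ←essential
  m12: --00,-1-0,1-0-
  m13: 1-0- ←essential
  m14: -1-0 ←essential
Essential: -0-1, -1-0, 1-0-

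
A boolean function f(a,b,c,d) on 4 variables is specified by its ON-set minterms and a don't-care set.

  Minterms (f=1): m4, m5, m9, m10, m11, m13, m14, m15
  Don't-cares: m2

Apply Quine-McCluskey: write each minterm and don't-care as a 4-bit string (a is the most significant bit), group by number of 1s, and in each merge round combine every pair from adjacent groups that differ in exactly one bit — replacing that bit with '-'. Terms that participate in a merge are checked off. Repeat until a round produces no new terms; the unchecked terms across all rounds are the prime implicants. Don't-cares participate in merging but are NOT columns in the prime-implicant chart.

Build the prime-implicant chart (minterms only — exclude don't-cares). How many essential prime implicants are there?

3

size-2^0 implicants → 0010(✓)  0100(✓)  0101(✓)  1001(✓)  1010(✓)  1011(✓)  1101(✓)  1110(✓)  1111(✓)
size-2^1 implicants → -010  -101  010-  1-01(✓)  1-10(✓)  1-11(✓)  10-1(✓)  101-(✓)  11-1(✓)  111-(✓)
size-2^2 implicants → 1--1  1-1-
Unchecked terms (primes): -010, -101, 010-, 1--1, 1-1-
Minterm coverage:
  m4 ⊆ 010- [E]
  m5 ⊆ -101,010-
  m9 ⊆ 1--1 [E]
  m10 ⊆ -010,1-1-
  m11 ⊆ 1--1,1-1-
  m13 ⊆ -101,1--1
  m14 ⊆ 1-1- [E]
  m15 ⊆ 1--1,1-1-
E = {010-, 1--1, 1-1-}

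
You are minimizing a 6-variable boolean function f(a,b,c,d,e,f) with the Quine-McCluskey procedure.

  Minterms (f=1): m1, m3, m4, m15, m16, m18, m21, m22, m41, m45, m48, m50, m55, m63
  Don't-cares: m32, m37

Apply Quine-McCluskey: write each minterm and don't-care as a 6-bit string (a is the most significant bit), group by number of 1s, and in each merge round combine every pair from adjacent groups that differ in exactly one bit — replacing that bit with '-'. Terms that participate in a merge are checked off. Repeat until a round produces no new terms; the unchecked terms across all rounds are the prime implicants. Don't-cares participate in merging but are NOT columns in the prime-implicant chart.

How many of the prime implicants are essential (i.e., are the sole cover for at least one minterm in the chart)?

8

[col 0] 000001*, 000011*, 000100, 001111, 010000*, 010010*, 010101, 010110*, 100000*, 100101*, 101001*, 101101*, 110000*, 110010*, 110111*, 111111*
[col 1] -10000*, -10010*, 0000-1, 010-10, 0100-0*, 1-0000, 10-101, 101-01, 11-111, 1100-0*
[col 2] -100-0
Prime implicants: -100-0, 0000-1, 000100, 001111, 010-10, 010101, 1-0000, 10-101, 101-01, 11-111
PI chart (minterm → PIs covering it):
  1 | 0000-1  (sole → essential)
  3 | 0000-1  (sole → essential)
  4 | 000100  (sole → essential)
  15 | 001111  (sole → essential)
  16 | -100-0  (sole → essential)
  18 | -100-0,010-10
  21 | 010101  (sole → essential)
  22 | 010-10  (sole → essential)
  41 | 101-01  (sole → essential)
  45 | 10-101,101-01
  48 | -100-0,1-0000
  50 | -100-0  (sole → essential)
  55 | 11-111  (sole → essential)
  63 | 11-111  (sole → essential)
Essential prime implicants: -100-0, 0000-1, 000100, 001111, 010-10, 010101, 101-01, 11-111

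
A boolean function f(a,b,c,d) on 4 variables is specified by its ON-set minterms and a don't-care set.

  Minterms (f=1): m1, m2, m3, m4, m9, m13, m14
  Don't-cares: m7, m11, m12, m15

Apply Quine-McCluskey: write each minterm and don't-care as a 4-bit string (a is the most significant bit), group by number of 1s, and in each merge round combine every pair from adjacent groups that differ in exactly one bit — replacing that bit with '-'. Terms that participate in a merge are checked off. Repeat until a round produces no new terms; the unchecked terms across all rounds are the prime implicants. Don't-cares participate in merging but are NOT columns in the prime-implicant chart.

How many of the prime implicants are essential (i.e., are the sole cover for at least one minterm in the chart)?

4

Round 0: 0001✓ 0010✓ 0011✓ 0100✓ 0111✓ 1001✓ 1011✓ 1100✓ 1101✓ 1110✓ 1111✓
Round 1: -001✓ -011✓ -100 -111✓ 0-11✓ 00-1✓ 001- 1-01✓ 1-11✓ 10-1✓ 11-0✓ 11-1✓ 110-✓ 111-✓
Round 2: --11 -0-1 1--1 11--
PIs = {--11, -0-1, -100, 001-, 1--1, 11--}
Coverage chart:
  m1: -0-1 ←essential
  m2: 001- ←essential
  m3: --11,-0-1,001-
  m4: -100 ←essential
  m9: -0-1,1--1
  m13: 1--1,11--
  m14: 11-- ←essential
Essential: -0-1, -100, 001-, 11--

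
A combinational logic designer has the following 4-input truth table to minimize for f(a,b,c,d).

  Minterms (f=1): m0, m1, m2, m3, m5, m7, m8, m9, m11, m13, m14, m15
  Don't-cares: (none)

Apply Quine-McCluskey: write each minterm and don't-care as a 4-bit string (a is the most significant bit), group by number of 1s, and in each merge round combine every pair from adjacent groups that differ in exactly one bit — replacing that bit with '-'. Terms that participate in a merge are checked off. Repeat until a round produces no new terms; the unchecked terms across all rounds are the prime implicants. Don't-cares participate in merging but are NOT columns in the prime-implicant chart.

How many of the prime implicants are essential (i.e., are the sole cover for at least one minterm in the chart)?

4

[col 0] 0000*, 0001*, 0010*, 0011*, 0101*, 0111*, 1000*, 1001*, 1011*, 1101*, 1110*, 1111*
[col 1] -000*, -001*, -011*, -101*, -111*, 0-01*, 0-11*, 00-0*, 00-1*, 000-*, 001-*, 01-1*, 1-01*, 1-11*, 10-1*, 100-*, 11-1*, 111-
[col 2] --01*, --11*, -0-1*, -00-, -1-1*, 0--1*, 00--, 1--1*
[col 3] ---1
Prime implicants: ---1, -00-, 00--, 111-
PI chart (minterm → PIs covering it):
  0 | -00-,00--
  1 | ---1,-00-,00--
  2 | 00--  (sole → essential)
  3 | ---1,00--
  5 | ---1  (sole → essential)
  7 | ---1  (sole → essential)
  8 | -00-  (sole → essential)
  9 | ---1,-00-
  11 | ---1  (sole → essential)
  13 | ---1  (sole → essential)
  14 | 111-  (sole → essential)
  15 | ---1,111-
Essential prime implicants: ---1, -00-, 00--, 111-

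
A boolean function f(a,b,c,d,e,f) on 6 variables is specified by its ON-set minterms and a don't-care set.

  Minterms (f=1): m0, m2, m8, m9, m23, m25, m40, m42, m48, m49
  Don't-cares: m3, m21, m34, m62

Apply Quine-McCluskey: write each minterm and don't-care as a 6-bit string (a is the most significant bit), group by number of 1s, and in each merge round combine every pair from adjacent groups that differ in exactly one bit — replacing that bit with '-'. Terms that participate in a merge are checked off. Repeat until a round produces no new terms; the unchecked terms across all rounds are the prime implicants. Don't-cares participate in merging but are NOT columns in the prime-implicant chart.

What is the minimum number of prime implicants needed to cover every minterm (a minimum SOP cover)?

[col 0] 000000*, 000010*, 000011*, 001000*, 001001*, 010101*, 010111*, 011001*, 100010*, 101000*, 101010*, 110000*, 110001*, 111110
[col 1] -00010, -01000, 0-1001, 00-000, 0000-0, 00001-, 00100-, 0101-1, 10-010, 1010-0, 11000-
Prime implicants: -00010, -01000, 0-1001, 00-000, 0000-0, 00001-, 00100-, 0101-1, 10-010, 1010-0, 11000-, 111110
PI chart (minterm → PIs covering it):
  0 | 00-000,0000-0
  2 | -00010,0000-0,00001-
  8 | -01000,00-000,00100-
  9 | 0-1001,00100-
  23 | 0101-1  (sole → essential)
  25 | 0-1001  (sole → essential)
  40 | -01000,1010-0
  42 | 10-010,1010-0
  48 | 11000-  (sole → essential)
  49 | 11000-  (sole → essential)
Essential prime implicants: 0-1001, 0101-1, 11000-
Petrick residual → -00010, 00-000, 1010-0
Minimum SOP uses 6 PIs: b'c'd'ef' + a'cd'e'f + a'b'd'e'f' + a'bc'df + ab'cd'f' + abc'd'e'

6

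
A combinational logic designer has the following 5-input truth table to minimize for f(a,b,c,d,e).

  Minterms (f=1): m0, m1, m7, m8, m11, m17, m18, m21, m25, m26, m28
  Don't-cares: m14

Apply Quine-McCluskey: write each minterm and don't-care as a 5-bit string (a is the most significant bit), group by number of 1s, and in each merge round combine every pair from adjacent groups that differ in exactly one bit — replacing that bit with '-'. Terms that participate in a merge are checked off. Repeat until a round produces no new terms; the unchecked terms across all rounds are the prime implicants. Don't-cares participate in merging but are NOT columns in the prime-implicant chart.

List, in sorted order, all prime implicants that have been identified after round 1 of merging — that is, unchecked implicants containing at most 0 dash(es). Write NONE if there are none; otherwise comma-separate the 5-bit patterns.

00111, 01011, 01110, 11100

size-2^0 implicants → 00000(✓)  00001(✓)  00111  01000(✓)  01011  01110  10001(✓)  10010(✓)  10101(✓)  11001(✓)  11010(✓)  11100
size-2^1 implicants → -0001  0-000  0000-  1-001  1-010  10-01
Unchecked terms (primes): -0001, 0-000, 0000-, 00111, 01011, 01110, 1-001, 1-010, 10-01, 11100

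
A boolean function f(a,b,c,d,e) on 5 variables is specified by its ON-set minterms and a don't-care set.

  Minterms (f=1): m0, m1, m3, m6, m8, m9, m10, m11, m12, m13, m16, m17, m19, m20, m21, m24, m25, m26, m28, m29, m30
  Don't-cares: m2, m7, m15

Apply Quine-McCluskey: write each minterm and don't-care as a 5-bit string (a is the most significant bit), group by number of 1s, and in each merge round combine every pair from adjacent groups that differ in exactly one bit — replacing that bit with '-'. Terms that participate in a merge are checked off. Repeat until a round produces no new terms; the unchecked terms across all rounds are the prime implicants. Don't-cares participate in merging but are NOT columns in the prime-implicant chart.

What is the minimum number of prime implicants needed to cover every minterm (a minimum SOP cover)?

6

[col 0] 00000*, 00001*, 00010*, 00011*, 00110*, 00111*, 01000*, 01001*, 01010*, 01011*, 01100*, 01101*, 01111*, 10000*, 10001*, 10011*, 10100*, 10101*, 11000*, 11001*, 11010*, 11100*, 11101*, 11110*
[col 1] -0000*, -0001*, -0011*, -1000*, -1001*, -1010*, -1100*, -1101*, 0-000*, 0-001*, 0-010*, 0-011*, 0-111*, 00-10*, 00-11*, 000-0*, 000-1*, 0000-*, 0001-*, 0011-*, 01-00*, 01-01*, 01-11*, 010-0*, 010-1*, 0100-*, 0101-*, 011-1*, 0110-*, 1-000*, 1-001*, 1-100*, 1-101*, 10-00*, 10-01*, 100-1*, 1000-*, 1010-*, 11-00*, 11-01*, 11-10*, 110-0*, 1100-*, 111-0*, 1110-*
[col 2] --000*, --001*, -00-1, -000-*, -1-00*, -1-01*, -10-0, -100-*, -110-*, 0--11, 0-0-0*, 0-0-1*, 0-00-*, 0-01-*, 00-1-, 000--*, 01--1, 01-0-*, 010--*, 1--00*, 1--01*, 1-00-*, 1-10-*, 10-0-*, 11--0, 11-0-*
[col 3] --00-, -1-0-, 0-0--, 1--0-
Prime implicants: --00-, -00-1, -1-0-, -10-0, 0--11, 0-0--, 00-1-, 01--1, 1--0-, 11--0
PI chart (minterm → PIs covering it):
  0 | --00-,0-0--
  1 | --00-,-00-1,0-0--
  3 | -00-1,0--11,0-0--,00-1-
  6 | 00-1-  (sole → essential)
  8 | --00-,-1-0-,-10-0,0-0--
  9 | --00-,-1-0-,0-0--,01--1
  10 | -10-0,0-0--
  11 | 0--11,0-0--,01--1
  12 | -1-0-  (sole → essential)
  13 | -1-0-,01--1
  16 | --00-,1--0-
  17 | --00-,-00-1,1--0-
  19 | -00-1  (sole → essential)
  20 | 1--0-  (sole → essential)
  21 | 1--0-  (sole → essential)
  24 | --00-,-1-0-,-10-0,1--0-,11--0
  25 | --00-,-1-0-,1--0-
  26 | -10-0,11--0
  28 | -1-0-,1--0-,11--0
  29 | -1-0-,1--0-
  30 | 11--0  (sole → essential)
Essential prime implicants: -00-1, -1-0-, 00-1-, 1--0-, 11--0
Petrick residual → 0-0--
Minimum SOP uses 6 PIs: b'c'e + bd' + a'c' + a'b'd + ad' + abe'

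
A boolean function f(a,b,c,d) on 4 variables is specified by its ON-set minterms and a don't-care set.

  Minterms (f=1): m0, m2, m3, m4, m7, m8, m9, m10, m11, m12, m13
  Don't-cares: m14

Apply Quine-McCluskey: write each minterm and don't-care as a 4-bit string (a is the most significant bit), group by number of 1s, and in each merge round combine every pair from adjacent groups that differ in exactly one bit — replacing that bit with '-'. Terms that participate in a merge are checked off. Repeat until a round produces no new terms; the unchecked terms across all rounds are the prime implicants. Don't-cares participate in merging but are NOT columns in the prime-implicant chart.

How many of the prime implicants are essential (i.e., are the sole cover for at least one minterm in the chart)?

size-2^0 implicants → 0000(✓)  0010(✓)  0011(✓)  0100(✓)  0111(✓)  1000(✓)  1001(✓)  1010(✓)  1011(✓)  1100(✓)  1101(✓)  1110(✓)
size-2^1 implicants → -000(✓)  -010(✓)  -011(✓)  -100(✓)  0-00(✓)  0-11  00-0(✓)  001-(✓)  1-00(✓)  1-01(✓)  1-10(✓)  10-0(✓)  10-1(✓)  100-(✓)  101-(✓)  11-0(✓)  110-(✓)
size-2^2 implicants → --00  -0-0  -01-  1--0  1-0-  10--
Unchecked terms (primes): --00, -0-0, -01-, 0-11, 1--0, 1-0-, 10--
Minterm coverage:
  m0 ⊆ --00,-0-0
  m2 ⊆ -0-0,-01-
  m3 ⊆ -01-,0-11
  m4 ⊆ --00 [E]
  m7 ⊆ 0-11 [E]
  m8 ⊆ --00,-0-0,1--0,1-0-,10--
  m9 ⊆ 1-0-,10--
  m10 ⊆ -0-0,-01-,1--0,10--
  m11 ⊆ -01-,10--
  m12 ⊆ --00,1--0,1-0-
  m13 ⊆ 1-0- [E]
E = {--00, 0-11, 1-0-}

3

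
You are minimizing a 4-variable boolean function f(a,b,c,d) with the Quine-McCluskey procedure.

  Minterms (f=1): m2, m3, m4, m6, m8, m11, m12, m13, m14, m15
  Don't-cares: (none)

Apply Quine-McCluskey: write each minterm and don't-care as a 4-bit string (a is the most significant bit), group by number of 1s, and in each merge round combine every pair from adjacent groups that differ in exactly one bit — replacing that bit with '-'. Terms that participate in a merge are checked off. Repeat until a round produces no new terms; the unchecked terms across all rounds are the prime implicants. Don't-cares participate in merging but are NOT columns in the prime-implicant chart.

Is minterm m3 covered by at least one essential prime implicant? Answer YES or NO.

NO

Round 0: 0010✓ 0011✓ 0100✓ 0110✓ 1000✓ 1011✓ 1100✓ 1101✓ 1110✓ 1111✓
Round 1: -011 -100✓ -110✓ 0-10 001- 01-0✓ 1-00 1-11 11-0✓ 11-1✓ 110-✓ 111-✓
Round 2: -1-0 11--
PIs = {-011, -1-0, 0-10, 001-, 1-00, 1-11, 11--}
Coverage chart:
  m2: 0-10,001-
  m3: -011,001-
  m4: -1-0 ←essential
  m6: -1-0,0-10
  m8: 1-00 ←essential
  m11: -011,1-11
  m12: -1-0,1-00,11--
  m13: 11-- ←essential
  m14: -1-0,11--
  m15: 1-11,11--
Essential: -1-0, 1-00, 11--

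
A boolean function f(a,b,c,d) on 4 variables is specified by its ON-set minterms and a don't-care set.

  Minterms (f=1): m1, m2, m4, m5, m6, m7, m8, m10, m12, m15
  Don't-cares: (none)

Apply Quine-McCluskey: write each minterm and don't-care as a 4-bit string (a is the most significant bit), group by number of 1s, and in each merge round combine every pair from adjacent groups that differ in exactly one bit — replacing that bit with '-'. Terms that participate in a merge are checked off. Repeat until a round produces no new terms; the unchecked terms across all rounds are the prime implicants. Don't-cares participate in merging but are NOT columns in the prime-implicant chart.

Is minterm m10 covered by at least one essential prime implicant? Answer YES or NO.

NO

[col 0] 0001*, 0010*, 0100*, 0101*, 0110*, 0111*, 1000*, 1010*, 1100*, 1111*
[col 1] -010, -100, -111, 0-01, 0-10, 01-0*, 01-1*, 010-*, 011-*, 1-00, 10-0
[col 2] 01--
Prime implicants: -010, -100, -111, 0-01, 0-10, 01--, 1-00, 10-0
PI chart (minterm → PIs covering it):
  1 | 0-01  (sole → essential)
  2 | -010,0-10
  4 | -100,01--
  5 | 0-01,01--
  6 | 0-10,01--
  7 | -111,01--
  8 | 1-00,10-0
  10 | -010,10-0
  12 | -100,1-00
  15 | -111  (sole → essential)
Essential prime implicants: -111, 0-01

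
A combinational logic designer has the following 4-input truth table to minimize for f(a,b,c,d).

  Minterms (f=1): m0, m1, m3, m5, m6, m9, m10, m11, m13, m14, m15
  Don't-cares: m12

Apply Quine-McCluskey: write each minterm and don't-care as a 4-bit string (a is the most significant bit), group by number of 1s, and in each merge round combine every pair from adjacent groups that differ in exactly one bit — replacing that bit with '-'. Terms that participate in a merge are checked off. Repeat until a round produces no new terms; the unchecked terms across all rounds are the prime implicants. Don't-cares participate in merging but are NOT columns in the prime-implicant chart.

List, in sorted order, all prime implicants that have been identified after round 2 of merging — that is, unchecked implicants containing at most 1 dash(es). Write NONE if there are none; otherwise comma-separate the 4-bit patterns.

[col 0] 0000*, 0001*, 0011*, 0101*, 0110*, 1001*, 1010*, 1011*, 1100*, 1101*, 1110*, 1111*
[col 1] -001*, -011*, -101*, -110, 0-01*, 00-1*, 000-, 1-01*, 1-10*, 1-11*, 10-1*, 101-*, 11-0*, 11-1*, 110-*, 111-*
[col 2] --01, -0-1, 1--1, 1-1-, 11--
Prime implicants: --01, -0-1, -110, 000-, 1--1, 1-1-, 11--

-110, 000-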